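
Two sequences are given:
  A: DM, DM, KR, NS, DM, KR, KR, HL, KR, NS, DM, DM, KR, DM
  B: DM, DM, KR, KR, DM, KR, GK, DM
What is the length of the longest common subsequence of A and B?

Backtracking the LCS table gives one alignment: DM (A2,B1) → DM (A5,B2) → KR (A7,B3) → KR (A9,B4) → DM (A12,B5) → KR (A13,B6) → DM (A14,B8).
So the longest common subsequence has length 7.

7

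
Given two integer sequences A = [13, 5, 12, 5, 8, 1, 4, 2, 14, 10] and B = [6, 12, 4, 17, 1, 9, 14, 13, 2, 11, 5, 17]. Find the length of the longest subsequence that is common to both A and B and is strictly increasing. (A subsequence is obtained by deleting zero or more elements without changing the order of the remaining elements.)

For each value that appears in both, track the longest common increasing run ending there.
The best achievable length is 2; one witness is 12, 14 (A-positions 3,9, B-positions 2,7).

2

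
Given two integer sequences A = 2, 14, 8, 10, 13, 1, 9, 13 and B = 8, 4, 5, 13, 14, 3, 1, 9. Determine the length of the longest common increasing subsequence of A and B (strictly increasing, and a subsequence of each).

A longest common strictly increasing subsequence is 8, 13 (length 2); it appears in order in both A and B, and no longer such subsequence exists.

2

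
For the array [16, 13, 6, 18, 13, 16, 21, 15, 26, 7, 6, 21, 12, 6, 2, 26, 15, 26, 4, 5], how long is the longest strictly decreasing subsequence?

One longest decreasing subsequence is 18, 16, 15, 7, 6, 2 (positions 4,6,8,10,11,15), of length 6; no longer one exists.

6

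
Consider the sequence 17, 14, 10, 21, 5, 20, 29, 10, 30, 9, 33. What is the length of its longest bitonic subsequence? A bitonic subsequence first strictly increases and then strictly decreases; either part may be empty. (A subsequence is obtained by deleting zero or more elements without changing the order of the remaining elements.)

Let inc[i] be the LIS ending at i and dec[i] the longest strictly decreasing subsequence starting at i. inc = [1, 1, 1, 2, 1, 2, 3, 2, 4, 2, 5], dec = [4, 3, 2, 4, 1, 3, 3, 2, 2, 1, 1].
max_i inc[i]+dec[i]−1 = 5, with one witness 17, 21, 20, 10, 9.

5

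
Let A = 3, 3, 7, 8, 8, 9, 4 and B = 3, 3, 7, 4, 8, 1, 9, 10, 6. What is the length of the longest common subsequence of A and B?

5

A longest common subsequence is 3, 3, 7, 8, 9 (length 5); the LCS DP confirms no longer common subsequence exists.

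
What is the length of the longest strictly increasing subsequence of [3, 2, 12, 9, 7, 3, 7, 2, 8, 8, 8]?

Scanning left to right, the best length ending at each element is: 3→1, 2→1, 12→2, 9→2, 7→2, 3→2, 7→3, 2→1, 8→4, 8→4, 8→4.
So the longest increasing subsequence has length 4, e.g. 2, 3, 7, 8.

4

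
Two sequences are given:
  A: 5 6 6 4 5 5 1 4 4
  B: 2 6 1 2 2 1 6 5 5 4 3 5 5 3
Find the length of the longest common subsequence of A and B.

Backtracking the LCS table gives one alignment: 6 (A2,B2) → 6 (A3,B7) → 4 (A4,B10) → 5 (A5,B12) → 5 (A6,B13).
So the longest common subsequence has length 5.

5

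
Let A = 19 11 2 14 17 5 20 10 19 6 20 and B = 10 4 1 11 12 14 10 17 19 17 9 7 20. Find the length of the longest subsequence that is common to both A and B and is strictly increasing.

A longest common strictly increasing subsequence is 11, 14, 17, 19, 20 (length 5); it appears in order in both A and B, and no longer such subsequence exists.

5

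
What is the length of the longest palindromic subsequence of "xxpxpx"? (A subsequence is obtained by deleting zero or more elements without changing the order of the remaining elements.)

One longest palindromic subsequence is xpxpx (positions 1,3,4,5,6); it reads the same forward and backward, and the interval DP gives dp[1][6] = 5.

5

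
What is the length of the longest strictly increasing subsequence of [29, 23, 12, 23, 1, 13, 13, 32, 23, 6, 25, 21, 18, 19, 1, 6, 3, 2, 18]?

Scanning left to right, the best length ending at each element is: 29→1, 23→1, 12→1, 23→2, 1→1, 13→2, 13→2, 32→3, 23→3, 6→2, 25→4, 21→3, 18→3, 19→4, 1→1, 6→2, 3→2, 2→2, 18→3.
So the longest increasing subsequence has length 4, e.g. 12, 13, 23, 25.

4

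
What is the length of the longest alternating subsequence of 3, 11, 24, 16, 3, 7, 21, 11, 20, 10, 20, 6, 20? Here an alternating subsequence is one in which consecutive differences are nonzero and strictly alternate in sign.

10

Track the best alternating length ending on an up-step vs a down-step at each position: up/down = 1/1, 2/1, 2/1, 2/3, 1/3, 4/3, 4/3, 4/5, 6/5, 4/7, 8/5, 4/9, 10/5.
The maximum over both is 10; one such subsequence is 3, 24, 16, 21, 11, 20, 10, 20, 6, 20.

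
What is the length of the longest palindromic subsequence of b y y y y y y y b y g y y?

Using dp[i][j] = 2 + dp[i+1][j−1] if the ends match, else max(dp[i+1][j], dp[i][j−1]):
dp[1][13] = 10. A witness is yyyyyyyyyy at positions 2,3,4,5,6,7,8,10,12,13.

10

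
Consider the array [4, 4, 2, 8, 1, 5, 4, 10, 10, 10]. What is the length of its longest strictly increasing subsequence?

Scanning left to right, the best length ending at each element is: 4→1, 4→1, 2→1, 8→2, 1→1, 5→2, 4→2, 10→3, 10→3, 10→3.
So the longest increasing subsequence has length 3, e.g. 4, 8, 10.

3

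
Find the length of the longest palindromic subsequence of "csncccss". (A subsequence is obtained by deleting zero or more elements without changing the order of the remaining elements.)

One longest palindromic subsequence is scccs (positions 2,4,5,6,8); it reads the same forward and backward, and the interval DP gives dp[1][8] = 5.

5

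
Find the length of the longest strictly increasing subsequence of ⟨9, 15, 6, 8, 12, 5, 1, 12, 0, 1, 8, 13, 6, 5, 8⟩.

Scanning left to right, the best length ending at each element is: 9→1, 15→2, 6→1, 8→2, 12→3, 5→1, 1→1, 12→3, 0→1, 1→2, 8→3, 13→4, 6→3, 5→3, 8→4.
So the longest increasing subsequence has length 4, e.g. 6, 8, 12, 13.

4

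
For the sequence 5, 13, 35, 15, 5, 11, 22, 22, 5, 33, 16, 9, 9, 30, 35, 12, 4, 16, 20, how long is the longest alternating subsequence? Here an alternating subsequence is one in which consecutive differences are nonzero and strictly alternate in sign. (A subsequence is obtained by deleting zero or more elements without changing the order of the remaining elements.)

10

A longest alternating subsequence is 5, 13, 5, 11, 5, 33, 16, 30, 12, 16 (positions 1,2,5,6,9,10,11,14,16,18); its 9 consecutive differences strictly alternate in sign, and length 10 is optimal.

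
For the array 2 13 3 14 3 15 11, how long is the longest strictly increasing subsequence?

Let dp[i] be the longest increasing subsequence ending at position i. Then dp = [1, 2, 2, 3, 2, 4, 3].
The maximum is 4; one witness is 2, 13, 14, 15 at positions 1,2,4,6.

4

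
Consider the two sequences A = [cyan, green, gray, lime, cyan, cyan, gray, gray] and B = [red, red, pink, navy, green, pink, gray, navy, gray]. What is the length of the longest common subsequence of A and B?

3

A longest common subsequence is green, gray, gray (length 3); the LCS DP confirms no longer common subsequence exists.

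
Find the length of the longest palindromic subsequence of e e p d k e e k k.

One longest palindromic subsequence is eekee (positions 1,2,5,6,7); it reads the same forward and backward, and the interval DP gives dp[1][9] = 5.

5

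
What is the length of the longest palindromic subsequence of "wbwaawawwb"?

7

Using dp[i][j] = 2 + dp[i+1][j−1] if the ends match, else max(dp[i+1][j], dp[i][j−1]):
dp[1][10] = 7. A witness is bwwawwb at positions 2,3,6,7,8,9,10.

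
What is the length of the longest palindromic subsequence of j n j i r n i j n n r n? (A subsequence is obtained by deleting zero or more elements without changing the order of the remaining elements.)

7

One longest palindromic subsequence is nrnnnrn (positions 2,5,6,9,10,11,12); it reads the same forward and backward, and the interval DP gives dp[1][12] = 7.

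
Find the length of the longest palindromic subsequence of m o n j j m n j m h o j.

One longest palindromic subsequence is onjjno (positions 2,3,4,5,7,11); it reads the same forward and backward, and the interval DP gives dp[1][12] = 6.

6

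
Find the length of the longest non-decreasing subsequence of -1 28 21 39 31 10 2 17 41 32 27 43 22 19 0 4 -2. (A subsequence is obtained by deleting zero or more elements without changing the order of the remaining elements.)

5

Let dp[i] be the longest non-decreasing subsequence ending at position i. Then dp = [1, 2, 2, 3, 3, 2, 2, 3, 4, 4, 4, 5, 4, 4, 2, 3, 1].
The maximum is 5; one witness is -1, 28, 39, 41, 43 at positions 1,2,4,9,12.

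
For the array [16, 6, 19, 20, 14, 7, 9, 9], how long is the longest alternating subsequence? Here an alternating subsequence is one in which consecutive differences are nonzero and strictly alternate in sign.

A longest alternating subsequence is 16, 6, 19, 7, 9 (positions 1,2,3,6,7); its 4 consecutive differences strictly alternate in sign, and length 5 is optimal.

5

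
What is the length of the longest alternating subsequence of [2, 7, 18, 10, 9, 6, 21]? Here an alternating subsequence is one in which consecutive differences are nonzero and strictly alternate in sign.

Track the best alternating length ending on an up-step vs a down-step at each position: up/down = 1/1, 2/1, 2/1, 2/3, 2/3, 2/3, 4/1.
The maximum over both is 4; one such subsequence is 2, 18, 10, 21.

4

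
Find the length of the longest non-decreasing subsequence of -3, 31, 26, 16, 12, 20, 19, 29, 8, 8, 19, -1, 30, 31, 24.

One longest non-decreasing subsequence is -3, 16, 20, 29, 30, 31 (positions 1,4,6,8,13,14), of length 6; no longer one exists.

6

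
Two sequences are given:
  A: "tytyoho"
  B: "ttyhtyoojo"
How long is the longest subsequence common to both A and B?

6

A longest common subsequence is tytyoo (length 6); the LCS DP confirms no longer common subsequence exists.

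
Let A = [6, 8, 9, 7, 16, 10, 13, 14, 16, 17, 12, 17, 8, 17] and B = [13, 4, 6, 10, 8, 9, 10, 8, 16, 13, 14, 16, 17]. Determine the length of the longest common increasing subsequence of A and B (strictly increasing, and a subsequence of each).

For each value that appears in both, track the longest common increasing run ending there.
The best achievable length is 8; one witness is 6, 8, 9, 10, 13, 14, 16, 17 (A-positions 1,2,3,6,7,8,9,10, B-positions 3,5,6,7,10,11,12,13).

8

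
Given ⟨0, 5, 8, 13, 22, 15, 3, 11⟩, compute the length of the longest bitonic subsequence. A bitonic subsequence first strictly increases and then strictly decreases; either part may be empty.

7

Let inc[i] be the LIS ending at i and dec[i] the longest strictly decreasing subsequence starting at i. inc = [1, 2, 3, 4, 5, 5, 2, 4], dec = [1, 2, 2, 2, 3, 2, 1, 1].
max_i inc[i]+dec[i]−1 = 7, with one witness 0, 5, 8, 13, 22, 15, 11.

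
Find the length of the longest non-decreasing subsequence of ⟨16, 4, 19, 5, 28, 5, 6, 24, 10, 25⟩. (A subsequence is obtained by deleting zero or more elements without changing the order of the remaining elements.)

6

Scanning left to right, the best length ending at each element is: 16→1, 4→1, 19→2, 5→2, 28→3, 5→3, 6→4, 24→5, 10→5, 25→6.
So the longest non-decreasing subsequence has length 6, e.g. 4, 5, 5, 6, 24, 25.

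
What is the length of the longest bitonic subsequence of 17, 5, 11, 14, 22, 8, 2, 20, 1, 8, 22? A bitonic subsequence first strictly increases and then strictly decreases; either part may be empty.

Let inc[i] be the LIS ending at i and dec[i] the longest strictly decreasing subsequence starting at i. inc = [1, 1, 2, 3, 4, 2, 1, 4, 1, 2, 5], dec = [5, 3, 4, 4, 4, 3, 2, 2, 1, 1, 1].
max_i inc[i]+dec[i]−1 = 7, with one witness 5, 11, 14, 22, 8, 2, 1.

7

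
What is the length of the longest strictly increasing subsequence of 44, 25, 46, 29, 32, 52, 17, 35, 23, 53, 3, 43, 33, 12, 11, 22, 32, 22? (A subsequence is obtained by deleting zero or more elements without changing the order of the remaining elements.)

Let dp[i] be the longest increasing subsequence ending at position i. Then dp = [1, 1, 2, 2, 3, 4, 1, 4, 2, 5, 1, 5, 4, 2, 2, 3, 4, 3].
The maximum is 5; one witness is 25, 29, 32, 52, 53 at positions 2,4,5,6,10.

5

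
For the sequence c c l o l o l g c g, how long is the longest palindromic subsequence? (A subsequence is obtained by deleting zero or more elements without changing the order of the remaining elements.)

7

One longest palindromic subsequence is clololc (positions 2,3,4,5,6,7,9); it reads the same forward and backward, and the interval DP gives dp[1][10] = 7.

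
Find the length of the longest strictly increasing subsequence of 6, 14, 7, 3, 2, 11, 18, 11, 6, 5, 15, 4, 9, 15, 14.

Let dp[i] be the longest increasing subsequence ending at position i. Then dp = [1, 2, 2, 1, 1, 3, 4, 3, 2, 2, 4, 2, 3, 4, 4].
The maximum is 4; one witness is 6, 7, 11, 18 at positions 1,3,6,7.

4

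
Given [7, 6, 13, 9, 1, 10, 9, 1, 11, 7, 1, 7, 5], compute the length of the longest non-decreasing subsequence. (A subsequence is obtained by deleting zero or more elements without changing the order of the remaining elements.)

One longest non-decreasing subsequence is 7, 9, 10, 11 (positions 1,4,6,9), of length 4; no longer one exists.

4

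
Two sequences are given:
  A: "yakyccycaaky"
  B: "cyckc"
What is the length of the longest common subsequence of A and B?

4

Backtracking the LCS table gives one alignment: c (A6,B1) → y (A7,B2) → c (A8,B3) → k (A11,B4).
So the longest common subsequence has length 4.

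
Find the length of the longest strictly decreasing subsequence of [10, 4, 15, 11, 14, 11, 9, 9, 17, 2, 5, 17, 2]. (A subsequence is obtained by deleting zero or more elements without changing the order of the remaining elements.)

6

Let dp[i] be the longest decreasing subsequence ending at position i. Then dp = [1, 2, 1, 2, 2, 3, 4, 4, 1, 5, 5, 1, 6].
The maximum is 6; one witness is 15, 14, 11, 9, 5, 2 at positions 3,5,6,7,11,13.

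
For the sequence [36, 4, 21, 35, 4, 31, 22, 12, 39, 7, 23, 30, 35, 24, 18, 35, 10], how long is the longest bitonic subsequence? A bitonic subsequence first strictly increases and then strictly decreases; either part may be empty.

9

One longest bitonic subsequence is 4, 21, 22, 23, 30, 35, 24, 18, 10 (positions 2,3,7,11,12,13,14,15,17): it rises to 35 then falls. Length 9 is optimal.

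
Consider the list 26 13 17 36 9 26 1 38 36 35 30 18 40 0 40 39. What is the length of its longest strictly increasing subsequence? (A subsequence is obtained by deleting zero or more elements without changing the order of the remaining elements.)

5

One longest increasing subsequence is 13, 17, 36, 38, 40 (positions 2,3,4,8,13), of length 5; no longer one exists.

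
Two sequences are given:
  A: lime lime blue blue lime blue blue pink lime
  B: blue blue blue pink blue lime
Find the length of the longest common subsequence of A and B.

5

A longest common subsequence is blue, blue, blue, blue, lime (length 5); the LCS DP confirms no longer common subsequence exists.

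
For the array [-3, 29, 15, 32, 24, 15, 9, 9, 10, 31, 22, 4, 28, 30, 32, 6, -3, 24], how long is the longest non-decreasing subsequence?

8

One longest non-decreasing subsequence is -3, 9, 9, 10, 22, 28, 30, 32 (positions 1,7,8,9,11,13,14,15), of length 8; no longer one exists.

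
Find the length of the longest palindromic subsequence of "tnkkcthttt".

5

One longest palindromic subsequence is ttttt (positions 1,6,8,9,10); it reads the same forward and backward, and the interval DP gives dp[1][10] = 5.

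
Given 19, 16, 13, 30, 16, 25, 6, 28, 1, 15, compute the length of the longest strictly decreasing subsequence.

One longest decreasing subsequence is 19, 16, 13, 6, 1 (positions 1,2,3,7,9), of length 5; no longer one exists.

5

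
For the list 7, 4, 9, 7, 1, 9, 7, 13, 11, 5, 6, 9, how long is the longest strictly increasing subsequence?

4

One longest increasing subsequence is 4, 7, 9, 13 (positions 2,4,6,8), of length 4; no longer one exists.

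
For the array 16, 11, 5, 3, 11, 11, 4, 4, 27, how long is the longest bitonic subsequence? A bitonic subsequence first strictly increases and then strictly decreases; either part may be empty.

4

Let inc[i] be the LIS ending at i and dec[i] the longest strictly decreasing subsequence starting at i. inc = [1, 1, 1, 1, 2, 2, 2, 2, 3], dec = [4, 3, 2, 1, 2, 2, 1, 1, 1].
max_i inc[i]+dec[i]−1 = 4, with one witness 16, 11, 5, 4.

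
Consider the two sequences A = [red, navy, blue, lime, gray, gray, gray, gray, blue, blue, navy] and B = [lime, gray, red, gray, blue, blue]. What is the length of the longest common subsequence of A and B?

5

Backtracking the LCS table gives one alignment: lime (A4,B1) → gray (A5,B2) → gray (A8,B4) → blue (A9,B5) → blue (A10,B6).
So the longest common subsequence has length 5.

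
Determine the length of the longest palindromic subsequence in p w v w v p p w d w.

6

Using dp[i][j] = 2 + dp[i+1][j−1] if the ends match, else max(dp[i+1][j], dp[i][j−1]):
dp[1][10] = 6. A witness is wwppww at positions 2,4,6,7,8,10.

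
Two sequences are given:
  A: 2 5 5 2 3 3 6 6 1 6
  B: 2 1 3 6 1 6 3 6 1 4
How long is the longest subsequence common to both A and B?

5

A longest common subsequence is 2, 3, 3, 6, 1 (length 5); the LCS DP confirms no longer common subsequence exists.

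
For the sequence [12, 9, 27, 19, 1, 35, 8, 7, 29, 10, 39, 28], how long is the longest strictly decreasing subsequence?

4

One longest decreasing subsequence is 12, 9, 8, 7 (positions 1,2,7,8), of length 4; no longer one exists.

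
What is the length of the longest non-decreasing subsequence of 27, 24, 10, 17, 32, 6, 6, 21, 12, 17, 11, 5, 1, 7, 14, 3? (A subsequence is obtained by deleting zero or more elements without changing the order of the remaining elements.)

One longest non-decreasing subsequence is 6, 6, 12, 17 (positions 6,7,9,10), of length 4; no longer one exists.

4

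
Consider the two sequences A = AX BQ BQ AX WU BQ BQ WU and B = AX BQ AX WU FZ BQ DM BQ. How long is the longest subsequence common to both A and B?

6

Backtracking the LCS table gives one alignment: AX (A1,B1) → BQ (A3,B2) → AX (A4,B3) → WU (A5,B4) → BQ (A6,B6) → BQ (A7,B8).
So the longest common subsequence has length 6.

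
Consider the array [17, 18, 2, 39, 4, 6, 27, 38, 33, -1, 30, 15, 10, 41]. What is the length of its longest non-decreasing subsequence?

One longest non-decreasing subsequence is 2, 4, 6, 27, 38, 41 (positions 3,5,6,7,8,14), of length 6; no longer one exists.

6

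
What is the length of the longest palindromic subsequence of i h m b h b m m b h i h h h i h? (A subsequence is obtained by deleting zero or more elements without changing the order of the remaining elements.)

One longest palindromic subsequence is ihhbmmbhhi (positions 1,2,5,6,7,8,9,13,14,15); it reads the same forward and backward, and the interval DP gives dp[1][16] = 10.

10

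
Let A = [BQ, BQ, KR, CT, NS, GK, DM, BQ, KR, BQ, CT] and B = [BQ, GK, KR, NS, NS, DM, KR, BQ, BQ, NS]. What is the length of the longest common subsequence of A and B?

6

A longest common subsequence is BQ, KR, NS, DM, BQ, BQ (length 6); the LCS DP confirms no longer common subsequence exists.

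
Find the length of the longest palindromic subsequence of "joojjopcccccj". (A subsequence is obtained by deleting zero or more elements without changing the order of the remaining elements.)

Using dp[i][j] = 2 + dp[i+1][j−1] if the ends match, else max(dp[i+1][j], dp[i][j−1]):
dp[1][13] = 7. A witness is jcccccj at positions 1,8,9,10,11,12,13.

7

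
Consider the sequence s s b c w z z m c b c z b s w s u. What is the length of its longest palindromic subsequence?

Using dp[i][j] = 2 + dp[i+1][j−1] if the ends match, else max(dp[i+1][j], dp[i][j−1]):
dp[1][17] = 11. A witness is ssbzcbczbss at positions 1,2,3,6,9,10,11,12,13,14,16.

11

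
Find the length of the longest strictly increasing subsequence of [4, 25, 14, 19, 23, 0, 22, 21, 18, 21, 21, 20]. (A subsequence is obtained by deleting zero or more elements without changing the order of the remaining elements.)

Let dp[i] be the longest increasing subsequence ending at position i. Then dp = [1, 2, 2, 3, 4, 1, 4, 4, 3, 4, 4, 4].
The maximum is 4; one witness is 4, 14, 19, 23 at positions 1,3,4,5.

4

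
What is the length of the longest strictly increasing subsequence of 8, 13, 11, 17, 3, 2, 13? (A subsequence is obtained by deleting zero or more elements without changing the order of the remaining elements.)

Let dp[i] be the longest increasing subsequence ending at position i. Then dp = [1, 2, 2, 3, 1, 1, 3].
The maximum is 3; one witness is 8, 13, 17 at positions 1,2,4.

3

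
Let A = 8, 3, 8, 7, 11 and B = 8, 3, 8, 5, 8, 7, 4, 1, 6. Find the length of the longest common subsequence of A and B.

4

Backtracking the LCS table gives one alignment: 8 (A1,B1) → 3 (A2,B2) → 8 (A3,B5) → 7 (A4,B6).
So the longest common subsequence has length 4.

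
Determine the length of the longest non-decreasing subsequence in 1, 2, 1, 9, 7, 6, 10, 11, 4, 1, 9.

5

One longest non-decreasing subsequence is 1, 2, 9, 10, 11 (positions 1,2,4,7,8), of length 5; no longer one exists.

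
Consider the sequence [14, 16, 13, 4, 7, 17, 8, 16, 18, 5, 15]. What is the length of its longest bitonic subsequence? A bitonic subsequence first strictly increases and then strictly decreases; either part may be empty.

One longest bitonic subsequence is 4, 7, 8, 16, 18, 15 (positions 4,5,7,8,9,11): it rises to 18 then falls. Length 6 is optimal.

6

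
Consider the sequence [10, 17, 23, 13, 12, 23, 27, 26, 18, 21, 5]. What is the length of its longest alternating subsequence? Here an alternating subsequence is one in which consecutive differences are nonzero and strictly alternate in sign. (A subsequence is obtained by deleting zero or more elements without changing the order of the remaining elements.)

7

Track the best alternating length ending on an up-step vs a down-step at each position: up/down = 1/1, 2/1, 2/1, 2/3, 2/3, 4/1, 4/1, 4/5, 4/5, 6/5, 1/7.
The maximum over both is 7; one such subsequence is 10, 17, 13, 23, 18, 21, 5.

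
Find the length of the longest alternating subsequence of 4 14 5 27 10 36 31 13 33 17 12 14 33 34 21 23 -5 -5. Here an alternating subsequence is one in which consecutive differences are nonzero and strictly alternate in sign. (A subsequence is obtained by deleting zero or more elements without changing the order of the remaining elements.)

Track the best alternating length ending on an up-step vs a down-step at each position: up/down = 1/1, 2/1, 2/3, 4/1, 4/5, 6/1, 6/7, 6/7, 8/7, 8/9, 6/9, 10/9, 10/7, 10/7, 10/11, 12/11, 1/13, 1/13.
The maximum over both is 13; one such subsequence is 4, 14, 5, 27, 10, 36, 31, 33, 17, 33, 21, 23, -5.

13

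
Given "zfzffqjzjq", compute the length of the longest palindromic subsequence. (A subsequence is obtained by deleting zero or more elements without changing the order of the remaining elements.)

5

Using dp[i][j] = 2 + dp[i+1][j−1] if the ends match, else max(dp[i+1][j], dp[i][j−1]):
dp[1][10] = 5. A witness is qjzjq at positions 6,7,8,9,10.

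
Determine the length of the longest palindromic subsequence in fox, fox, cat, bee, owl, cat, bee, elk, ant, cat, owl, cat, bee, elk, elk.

7

Using dp[i][j] = 2 + dp[i+1][j−1] if the ends match, else max(dp[i+1][j], dp[i][j−1]):
dp[1][15] = 7. A witness is bee owl cat ant cat owl bee at positions 4,5,6,9,10,11,13.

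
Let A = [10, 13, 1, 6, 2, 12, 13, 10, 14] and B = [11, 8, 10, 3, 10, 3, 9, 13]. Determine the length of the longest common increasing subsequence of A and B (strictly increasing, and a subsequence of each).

2

For each value that appears in both, track the longest common increasing run ending there.
The best achievable length is 2; one witness is 10, 13 (A-positions 1,2, B-positions 3,8).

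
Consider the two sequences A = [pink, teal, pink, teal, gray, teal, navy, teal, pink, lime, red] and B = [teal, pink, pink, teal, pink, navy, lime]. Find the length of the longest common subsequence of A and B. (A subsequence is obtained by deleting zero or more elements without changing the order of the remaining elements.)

5

A longest common subsequence is pink, teal, pink, navy, lime (length 5); the LCS DP confirms no longer common subsequence exists.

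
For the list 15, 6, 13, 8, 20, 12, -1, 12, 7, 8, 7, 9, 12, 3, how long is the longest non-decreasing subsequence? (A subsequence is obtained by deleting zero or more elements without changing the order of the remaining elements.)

Let dp[i] be the longest non-decreasing subsequence ending at position i. Then dp = [1, 1, 2, 2, 3, 3, 1, 4, 2, 3, 3, 4, 5, 2].
The maximum is 5; one witness is 6, 8, 12, 12, 12 at positions 2,4,6,8,13.

5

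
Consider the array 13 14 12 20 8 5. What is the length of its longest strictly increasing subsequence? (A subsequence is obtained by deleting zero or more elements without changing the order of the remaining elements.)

One longest increasing subsequence is 13, 14, 20 (positions 1,2,4), of length 3; no longer one exists.

3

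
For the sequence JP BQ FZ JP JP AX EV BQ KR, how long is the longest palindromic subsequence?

One longest palindromic subsequence is BQ JP JP BQ (positions 2,4,5,8); it reads the same forward and backward, and the interval DP gives dp[1][9] = 4.

4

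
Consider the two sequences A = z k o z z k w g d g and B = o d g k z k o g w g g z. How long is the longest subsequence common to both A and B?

Backtracking the LCS table gives one alignment: z (A1,B5) → k (A2,B6) → o (A3,B7) → w (A7,B9) → g (A8,B10) → g (A10,B11).
So the longest common subsequence has length 6.

6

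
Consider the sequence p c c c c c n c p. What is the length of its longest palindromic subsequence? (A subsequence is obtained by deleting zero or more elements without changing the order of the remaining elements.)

One longest palindromic subsequence is pccccccp (positions 1,2,3,4,5,6,8,9); it reads the same forward and backward, and the interval DP gives dp[1][9] = 8.

8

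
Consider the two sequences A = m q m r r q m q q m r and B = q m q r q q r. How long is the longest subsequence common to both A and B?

A longest common subsequence is mqrqqr (length 6); the LCS DP confirms no longer common subsequence exists.

6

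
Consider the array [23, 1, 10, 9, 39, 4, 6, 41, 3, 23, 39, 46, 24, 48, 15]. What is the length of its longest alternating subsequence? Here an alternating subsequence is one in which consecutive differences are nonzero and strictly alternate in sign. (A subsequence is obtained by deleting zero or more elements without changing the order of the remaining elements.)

A longest alternating subsequence is 23, 1, 10, 9, 39, 4, 6, 3, 39, 24, 48, 15 (positions 1,2,3,4,5,6,7,9,11,13,14,15); its 11 consecutive differences strictly alternate in sign, and length 12 is optimal.

12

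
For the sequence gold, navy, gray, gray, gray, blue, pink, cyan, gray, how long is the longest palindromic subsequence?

One longest palindromic subsequence is gray gray gray gray (positions 3,4,5,9); it reads the same forward and backward, and the interval DP gives dp[1][9] = 4.

4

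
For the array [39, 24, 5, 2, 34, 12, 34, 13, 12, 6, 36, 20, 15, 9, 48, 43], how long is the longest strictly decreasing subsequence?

5

Let dp[i] be the longest decreasing subsequence ending at position i. Then dp = [1, 2, 3, 4, 2, 3, 2, 3, 4, 5, 2, 3, 4, 5, 1, 2].
The maximum is 5; one witness is 39, 24, 13, 12, 6 at positions 1,2,8,9,10.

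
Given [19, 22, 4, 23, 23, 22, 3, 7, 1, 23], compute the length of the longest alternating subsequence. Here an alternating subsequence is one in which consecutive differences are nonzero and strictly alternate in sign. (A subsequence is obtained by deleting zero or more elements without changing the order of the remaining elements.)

A longest alternating subsequence is 19, 22, 4, 23, 3, 7, 1, 23 (positions 1,2,3,4,7,8,9,10); its 7 consecutive differences strictly alternate in sign, and length 8 is optimal.

8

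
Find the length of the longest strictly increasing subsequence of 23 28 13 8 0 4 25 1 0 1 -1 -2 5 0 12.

4

Scanning left to right, the best length ending at each element is: 23→1, 28→2, 13→1, 8→1, 0→1, 4→2, 25→3, 1→2, 0→1, 1→2, -1→1, -2→1, 5→3, 0→2, 12→4.
So the longest increasing subsequence has length 4, e.g. 0, 4, 5, 12.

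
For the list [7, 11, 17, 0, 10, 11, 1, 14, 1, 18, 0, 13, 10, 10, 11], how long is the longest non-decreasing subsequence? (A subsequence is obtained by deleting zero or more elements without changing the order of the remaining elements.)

One longest non-decreasing subsequence is 0, 1, 1, 10, 10, 11 (positions 4,7,9,13,14,15), of length 6; no longer one exists.

6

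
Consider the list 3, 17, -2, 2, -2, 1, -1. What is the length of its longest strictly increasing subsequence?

Scanning left to right, the best length ending at each element is: 3→1, 17→2, -2→1, 2→2, -2→1, 1→2, -1→2.
So the longest increasing subsequence has length 2, e.g. 3, 17.

2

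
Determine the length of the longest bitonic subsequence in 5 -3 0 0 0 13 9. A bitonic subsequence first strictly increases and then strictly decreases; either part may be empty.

4

Let inc[i] be the LIS ending at i and dec[i] the longest strictly decreasing subsequence starting at i. inc = [1, 1, 2, 2, 2, 3, 3], dec = [2, 1, 1, 1, 1, 2, 1].
max_i inc[i]+dec[i]−1 = 4, with one witness -3, 0, 13, 9.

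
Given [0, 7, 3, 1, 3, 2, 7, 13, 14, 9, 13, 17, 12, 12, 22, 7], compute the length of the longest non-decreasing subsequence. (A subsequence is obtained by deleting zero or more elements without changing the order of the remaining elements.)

Scanning left to right, the best length ending at each element is: 0→1, 7→2, 3→2, 1→2, 3→3, 2→3, 7→4, 13→5, 14→6, 9→5, 13→6, 17→7, 12→6, 12→7, 22→8, 7→5.
So the longest non-decreasing subsequence has length 8, e.g. 0, 3, 3, 7, 13, 14, 17, 22.

8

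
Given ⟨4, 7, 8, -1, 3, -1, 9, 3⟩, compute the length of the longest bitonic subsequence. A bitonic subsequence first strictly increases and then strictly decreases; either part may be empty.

5

One longest bitonic subsequence is 4, 7, 8, 3, -1 (positions 1,2,3,5,6): it rises to 8 then falls. Length 5 is optimal.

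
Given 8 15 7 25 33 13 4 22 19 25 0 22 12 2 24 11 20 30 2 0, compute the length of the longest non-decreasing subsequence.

Let dp[i] be the longest non-decreasing subsequence ending at position i. Then dp = [1, 2, 1, 3, 4, 2, 1, 3, 3, 4, 1, 4, 2, 2, 5, 3, 4, 6, 3, 2].
The maximum is 6; one witness is 8, 15, 22, 22, 24, 30 at positions 1,2,8,12,15,18.

6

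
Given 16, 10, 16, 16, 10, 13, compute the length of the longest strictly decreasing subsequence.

One longest decreasing subsequence is 16, 10 (positions 1,2), of length 2; no longer one exists.

2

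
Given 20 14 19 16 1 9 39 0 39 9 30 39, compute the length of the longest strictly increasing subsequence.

One longest increasing subsequence is 14, 19, 30, 39 (positions 2,3,11,12), of length 4; no longer one exists.

4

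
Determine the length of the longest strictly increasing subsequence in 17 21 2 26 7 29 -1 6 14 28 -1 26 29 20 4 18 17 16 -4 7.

Scanning left to right, the best length ending at each element is: 17→1, 21→2, 2→1, 26→3, 7→2, 29→4, -1→1, 6→2, 14→3, 28→4, -1→1, 26→4, 29→5, 20→4, 4→2, 18→4, 17→4, 16→4, -4→1, 7→3.
So the longest increasing subsequence has length 5, e.g. 17, 21, 26, 28, 29.

5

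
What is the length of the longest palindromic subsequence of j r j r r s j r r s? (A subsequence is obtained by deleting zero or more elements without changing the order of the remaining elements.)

6

One longest palindromic subsequence is rjrrjr (positions 2,3,4,5,7,9); it reads the same forward and backward, and the interval DP gives dp[1][10] = 6.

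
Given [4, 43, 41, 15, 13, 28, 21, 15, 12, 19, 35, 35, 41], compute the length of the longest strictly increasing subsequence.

6

Let dp[i] be the longest increasing subsequence ending at position i. Then dp = [1, 2, 2, 2, 2, 3, 3, 3, 2, 4, 5, 5, 6].
The maximum is 6; one witness is 4, 13, 15, 19, 35, 41 at positions 1,5,8,10,11,13.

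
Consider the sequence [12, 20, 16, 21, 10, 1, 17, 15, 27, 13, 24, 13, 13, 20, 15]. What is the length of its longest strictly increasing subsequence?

4

Scanning left to right, the best length ending at each element is: 12→1, 20→2, 16→2, 21→3, 10→1, 1→1, 17→3, 15→2, 27→4, 13→2, 24→4, 13→2, 13→2, 20→4, 15→3.
So the longest increasing subsequence has length 4, e.g. 12, 20, 21, 27.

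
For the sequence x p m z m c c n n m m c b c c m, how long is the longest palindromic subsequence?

8

Using dp[i][j] = 2 + dp[i+1][j−1] if the ends match, else max(dp[i+1][j], dp[i][j−1]):
dp[1][16] = 8. A witness is mccmmccm at positions 3,6,7,10,11,14,15,16.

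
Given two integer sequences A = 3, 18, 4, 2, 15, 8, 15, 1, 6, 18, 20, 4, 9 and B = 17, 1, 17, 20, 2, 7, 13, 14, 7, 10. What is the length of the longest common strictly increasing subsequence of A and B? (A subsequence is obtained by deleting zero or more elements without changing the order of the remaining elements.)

2

For each value that appears in both, track the longest common increasing run ending there.
The best achievable length is 2; one witness is 1, 20 (A-positions 8,11, B-positions 2,4).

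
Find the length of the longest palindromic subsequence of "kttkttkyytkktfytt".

10

One longest palindromic subsequence is ttytkktytt (positions 2,3,8,10,11,12,13,15,16,17); it reads the same forward and backward, and the interval DP gives dp[1][17] = 10.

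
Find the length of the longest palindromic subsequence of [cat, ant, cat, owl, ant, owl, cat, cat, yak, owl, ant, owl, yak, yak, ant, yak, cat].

Using dp[i][j] = 2 + dp[i+1][j−1] if the ends match, else max(dp[i+1][j], dp[i][j−1]):
dp[1][17] = 12. A witness is cat ant owl ant owl cat cat owl ant owl ant cat at positions 1,2,4,5,6,7,8,10,11,12,15,17.

12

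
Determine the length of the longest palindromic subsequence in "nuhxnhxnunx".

One longest palindromic subsequence is nunxnun (positions 1,2,5,7,8,9,10); it reads the same forward and backward, and the interval DP gives dp[1][11] = 7.

7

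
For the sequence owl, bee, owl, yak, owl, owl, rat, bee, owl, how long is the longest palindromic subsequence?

7

One longest palindromic subsequence is owl bee owl owl owl bee owl (positions 1,2,3,5,6,8,9); it reads the same forward and backward, and the interval DP gives dp[1][9] = 7.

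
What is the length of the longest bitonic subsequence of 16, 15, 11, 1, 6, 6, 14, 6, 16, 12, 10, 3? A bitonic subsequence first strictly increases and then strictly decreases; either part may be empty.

Let inc[i] be the LIS ending at i and dec[i] the longest strictly decreasing subsequence starting at i. inc = [1, 1, 1, 1, 2, 2, 3, 2, 4, 3, 3, 2], dec = [6, 5, 3, 1, 2, 2, 4, 2, 4, 3, 2, 1].
max_i inc[i]+dec[i]−1 = 7, with one witness 1, 6, 14, 16, 12, 10, 3.

7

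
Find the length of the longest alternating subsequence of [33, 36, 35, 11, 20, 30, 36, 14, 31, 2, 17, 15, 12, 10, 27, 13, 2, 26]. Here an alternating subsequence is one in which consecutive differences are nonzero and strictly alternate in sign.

A longest alternating subsequence is 33, 36, 11, 20, 14, 31, 2, 17, 15, 27, 13, 26 (positions 1,2,4,5,8,9,10,11,12,15,16,18); its 11 consecutive differences strictly alternate in sign, and length 12 is optimal.

12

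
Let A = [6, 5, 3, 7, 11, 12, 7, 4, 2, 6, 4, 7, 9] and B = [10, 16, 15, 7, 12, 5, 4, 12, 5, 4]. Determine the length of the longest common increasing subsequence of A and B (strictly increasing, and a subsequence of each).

For each value that appears in both, track the longest common increasing run ending there.
The best achievable length is 2; one witness is 7, 12 (A-positions 4,6, B-positions 4,5).

2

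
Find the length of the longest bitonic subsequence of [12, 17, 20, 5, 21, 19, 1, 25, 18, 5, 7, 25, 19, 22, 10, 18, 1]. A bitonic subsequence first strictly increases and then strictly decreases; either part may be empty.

One longest bitonic subsequence is 12, 17, 20, 21, 19, 18, 10, 1 (positions 1,2,3,5,6,9,15,17): it rises to 21 then falls. Length 8 is optimal.

8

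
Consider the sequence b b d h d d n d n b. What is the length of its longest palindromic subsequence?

One longest palindromic subsequence is bddddb (positions 1,3,5,6,8,10); it reads the same forward and backward, and the interval DP gives dp[1][10] = 6.

6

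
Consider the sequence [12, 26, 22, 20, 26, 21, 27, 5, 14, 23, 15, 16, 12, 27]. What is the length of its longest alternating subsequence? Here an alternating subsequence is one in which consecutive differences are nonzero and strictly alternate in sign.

12

A longest alternating subsequence is 12, 26, 22, 26, 21, 27, 5, 23, 15, 16, 12, 27 (positions 1,2,3,5,6,7,8,10,11,12,13,14); its 11 consecutive differences strictly alternate in sign, and length 12 is optimal.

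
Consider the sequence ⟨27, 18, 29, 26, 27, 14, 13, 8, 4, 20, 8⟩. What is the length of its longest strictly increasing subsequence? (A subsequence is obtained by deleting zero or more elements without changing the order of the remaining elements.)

3

Scanning left to right, the best length ending at each element is: 27→1, 18→1, 29→2, 26→2, 27→3, 14→1, 13→1, 8→1, 4→1, 20→2, 8→2.
So the longest increasing subsequence has length 3, e.g. 18, 26, 27.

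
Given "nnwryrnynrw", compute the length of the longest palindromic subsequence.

Using dp[i][j] = 2 + dp[i+1][j−1] if the ends match, else max(dp[i+1][j], dp[i][j−1]):
dp[1][11] = 7. A witness is wrnynrw at positions 3,4,7,8,9,10,11.

7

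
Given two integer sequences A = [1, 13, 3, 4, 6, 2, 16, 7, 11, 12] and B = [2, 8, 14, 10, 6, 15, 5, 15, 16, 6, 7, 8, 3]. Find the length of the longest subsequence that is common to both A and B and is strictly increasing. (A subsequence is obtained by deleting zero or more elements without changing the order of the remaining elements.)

A longest common strictly increasing subsequence is 2, 16 (length 2); it appears in order in both A and B, and no longer such subsequence exists.

2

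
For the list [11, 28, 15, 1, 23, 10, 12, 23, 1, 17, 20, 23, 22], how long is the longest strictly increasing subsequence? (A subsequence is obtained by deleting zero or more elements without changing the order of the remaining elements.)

Let dp[i] be the longest increasing subsequence ending at position i. Then dp = [1, 2, 2, 1, 3, 2, 3, 4, 1, 4, 5, 6, 6].
The maximum is 6; one witness is 1, 10, 12, 17, 20, 23 at positions 4,6,7,10,11,12.

6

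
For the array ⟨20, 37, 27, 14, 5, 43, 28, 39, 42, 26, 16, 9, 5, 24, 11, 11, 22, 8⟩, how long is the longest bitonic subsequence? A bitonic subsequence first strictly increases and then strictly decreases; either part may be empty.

One longest bitonic subsequence is 20, 27, 28, 39, 42, 26, 24, 22, 8 (positions 1,3,7,8,9,10,14,17,18): it rises to 42 then falls. Length 9 is optimal.

9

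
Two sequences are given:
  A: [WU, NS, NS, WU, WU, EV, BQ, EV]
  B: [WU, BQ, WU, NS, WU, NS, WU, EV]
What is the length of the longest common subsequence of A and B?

5

Backtracking the LCS table gives one alignment: WU (A1,B3) → NS (A2,B4) → NS (A3,B6) → WU (A5,B7) → EV (A8,B8).
So the longest common subsequence has length 5.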